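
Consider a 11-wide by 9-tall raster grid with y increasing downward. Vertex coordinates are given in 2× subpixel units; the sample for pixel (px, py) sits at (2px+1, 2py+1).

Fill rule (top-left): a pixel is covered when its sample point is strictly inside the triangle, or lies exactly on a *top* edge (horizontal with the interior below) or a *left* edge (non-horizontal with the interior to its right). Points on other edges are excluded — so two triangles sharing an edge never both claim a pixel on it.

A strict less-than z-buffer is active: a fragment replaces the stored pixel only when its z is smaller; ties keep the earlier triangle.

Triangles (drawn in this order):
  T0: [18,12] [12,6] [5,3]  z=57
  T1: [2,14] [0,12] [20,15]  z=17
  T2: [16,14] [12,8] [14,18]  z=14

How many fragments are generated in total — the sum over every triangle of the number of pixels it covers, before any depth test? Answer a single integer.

T0:
  2·area = 24  (B↔C swapped to make it positive)
  edge (18, 12)→(5, 3): d=(-13,-9) top-left  bias=+0
  edge (5, 3)→(12, 6): d=(7,3) right/bottom  bias=-1
  edge (12, 6)→(18, 12): d=(6,6) right/bottom  bias=-1
    (3,0)@(7, 1): e=[44,-20,0] → ·  [on edge]
    (2,1)@(5, 3): e=[0,0,24] → ·  [on edge]
    (4,1)@(9, 3): e=[36,-12,0] → ·  [on edge]
    (4,2)@(9, 5): e=[10,2,12] → #
    (5,2)@(11, 5): e=[28,-4,0] → ·  [on edge]
    (4,3)@(9, 7): e=[-16,16,24] → ·
    (5,3)@(11, 7): e=[2,10,12] → #
    (6,3)@(13, 7): e=[20,4,0] → ·  [on edge]
    (5,4)@(11, 9): e=[-24,24,24] → ·
    (7,4)@(15, 9): e=[12,12,0] → ·  [on edge]
    (9,4)@(19, 9): e=[48,0,-24] → ·  [on edge]
    (8,5)@(17, 11): e=[4,20,0] → ·  [on edge]
    (9,6)@(19, 13): e=[-4,28,0] → ·  [on edge]
    (10,7)@(21, 15): e=[-12,36,0] → ·  [on edge]
  covered (2 px):
    · · · · · · · · · · ·
    · · · · · · · · · · ·
    · · · · # · · · · · ·
    · · · · · # · · · · ·
    · · · · · · · · · · ·
    · · · · · · · · · · ·
    · · · · · · · · · · ·
    · · · · · · · · · · ·
    · · · · · · · · · · ·
T1:
  2·area = 34
  edge (2, 14)→(0, 12): d=(-2,-2) top-left  bias=+0
  edge (0, 12)→(20, 15): d=(20,3) right/bottom  bias=-1
  edge (20, 15)→(2, 14): d=(-18,-1) top-left  bias=+0
    (0,6)@(1, 13): e=[0,17,17] → #  [on edge]
    (1,6)@(3, 13): e=[4,11,19] → #
    (2,6)@(5, 13): e=[8,5,21] → #
    (3,6)@(7, 13): e=[12,-1,23] → ·
    (0,7)@(1, 15): e=[-4,57,-19] → ·
    (1,7)@(3, 15): e=[0,51,-17] → ·  [on edge]
    (2,7)@(5, 15): e=[4,45,-15] → ·
    (2,8)@(5, 17): e=[0,85,-51] → ·  [on edge]
  covered (3 px):
    · · · · · · · · · · ·
    · · · · · · · · · · ·
    · · · · · · · · · · ·
    · · · · · · · · · · ·
    · · · · · · · · · · ·
    · · · · · · · · · · ·
    # # # · · · · · · · ·
    · · · · · · · · · · ·
    · · · · · · · · · · ·
T2:
  2·area = 28  (B↔C swapped to make it positive)
  edge (16, 14)→(14, 18): d=(-2,4) right/bottom  bias=-1
  edge (14, 18)→(12, 8): d=(-2,-10) top-left  bias=+0
  edge (12, 8)→(16, 14): d=(4,6) right/bottom  bias=-1
    (5,1)@(11, 3): e=[42,0,-14] → ·  [on edge]
    (6,5)@(13, 11): e=[18,4,6] → #
    (7,5)@(15, 11): e=[10,24,-6] → ·
    (6,6)@(13, 13): e=[14,0,14] → #  [on edge]
    (7,6)@(15, 13): e=[6,20,2] → #
    (8,6)@(17, 13): e=[-2,40,-10] → ·
    (6,7)@(13, 15): e=[10,-4,22] → ·
    (7,7)@(15, 15): e=[2,16,10] → #
    (8,7)@(17, 15): e=[-6,36,-2] → ·
    (7,8)@(15, 17): e=[-2,12,18] → ·
  covered (4 px):
    · · · · · · · · · · ·
    · · · · · · · · · · ·
    · · · · · · · · · · ·
    · · · · · · · · · · ·
    · · · · · · · · · · ·
    · · · · · · # · · · ·
    · · · · · · # # · · ·
    · · · · · · · # · · ·
    · · · · · · · · · · ·

Final: 9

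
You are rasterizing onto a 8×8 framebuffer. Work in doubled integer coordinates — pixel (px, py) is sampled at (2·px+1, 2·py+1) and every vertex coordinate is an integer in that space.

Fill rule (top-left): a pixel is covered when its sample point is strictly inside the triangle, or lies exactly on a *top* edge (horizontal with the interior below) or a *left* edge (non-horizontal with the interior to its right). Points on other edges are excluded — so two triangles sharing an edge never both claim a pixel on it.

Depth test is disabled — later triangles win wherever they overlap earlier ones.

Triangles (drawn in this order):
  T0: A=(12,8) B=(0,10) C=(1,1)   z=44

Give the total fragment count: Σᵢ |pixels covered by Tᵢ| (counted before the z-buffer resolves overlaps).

T0:
  2·area = 106
  edge (12, 8)→(0, 10): d=(-12,2) right/bottom  bias=-1
  edge (0, 10)→(1, 1): d=(1,-9) top-left  bias=+0
  edge (1, 1)→(12, 8): d=(11,7) right/bottom  bias=-1
    (0,0)@(1, 1): e=[106,0,0] → ·  [on edge]
    (0,1)@(1, 3): e=[82,2,22] → #
    (1,1)@(3, 3): e=[78,20,8] → #
    (2,1)@(5, 3): e=[74,38,-6] → ·
    (0,2)@(1, 5): e=[58,4,44] → #
    (2,2)@(5, 5): e=[50,40,16] → #
    (3,2)@(7, 5): e=[46,58,2] → #
    (4,2)@(9, 5): e=[42,76,-12] → ·
    (0,3)@(1, 7): e=[34,6,66] → #
    (4,3)@(9, 7): e=[18,78,10] → #
    (5,3)@(11, 7): e=[14,96,-4] → ·
    (0,4)@(1, 9): e=[10,8,88] → #
  covered (14 px):
    · · · · · · · ·
    # # · · · · · ·
    # # # # · · · ·
    # # # # # · · ·
    # # # · · · · ·
    · · · · · · · ·
    · · · · · · · ·
    · · · · · · · ·

Final: 14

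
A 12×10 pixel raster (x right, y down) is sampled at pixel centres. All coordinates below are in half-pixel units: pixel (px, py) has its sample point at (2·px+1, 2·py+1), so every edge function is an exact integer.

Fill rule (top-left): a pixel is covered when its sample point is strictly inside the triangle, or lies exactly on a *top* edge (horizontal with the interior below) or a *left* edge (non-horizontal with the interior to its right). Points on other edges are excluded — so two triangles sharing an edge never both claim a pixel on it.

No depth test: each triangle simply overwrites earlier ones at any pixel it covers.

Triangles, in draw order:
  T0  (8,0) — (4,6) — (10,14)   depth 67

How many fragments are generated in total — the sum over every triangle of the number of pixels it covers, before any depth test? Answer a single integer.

T0:
  2·area = 68  (B↔C swapped to make it positive)
  edge (8, 0)→(10, 14): d=(2,14) right/bottom  bias=-1
  edge (10, 14)→(4, 6): d=(-6,-8) top-left  bias=+0
  edge (4, 6)→(8, 0): d=(4,-6) top-left  bias=+0
    (3,1)@(7, 3): e=[20,42,6] → #
    (4,1)@(9, 3): e=[-8,58,18] → ·
    (2,2)@(5, 5): e=[52,14,2] → #
    (4,2)@(9, 5): e=[-4,46,26] → ·
    (2,3)@(5, 7): e=[56,2,10] → #
    (4,3)@(9, 7): e=[0,34,34] → ·  [on edge]
    (2,4)@(5, 9): e=[60,-10,18] → ·
    (3,4)@(7, 9): e=[32,6,30] → #
    (4,4)@(9, 9): e=[4,22,42] → #
    (5,4)@(11, 9): e=[-24,38,54] → ·
    (3,5)@(7, 11): e=[36,-6,38] → ·
    (4,5)@(9, 11): e=[8,10,50] → #
  covered (8 px):
    · · · · · · · · · · · ·
    · · · # · · · · · · · ·
    · · # # · · · · · · · ·
    · · # # · · · · · · · ·
    · · · # # · · · · · · ·
    · · · · # · · · · · · ·
    · · · · · · · · · · · ·
    · · · · · · · · · · · ·
    · · · · · · · · · · · ·
    · · · · · · · · · · · ·

Result: 8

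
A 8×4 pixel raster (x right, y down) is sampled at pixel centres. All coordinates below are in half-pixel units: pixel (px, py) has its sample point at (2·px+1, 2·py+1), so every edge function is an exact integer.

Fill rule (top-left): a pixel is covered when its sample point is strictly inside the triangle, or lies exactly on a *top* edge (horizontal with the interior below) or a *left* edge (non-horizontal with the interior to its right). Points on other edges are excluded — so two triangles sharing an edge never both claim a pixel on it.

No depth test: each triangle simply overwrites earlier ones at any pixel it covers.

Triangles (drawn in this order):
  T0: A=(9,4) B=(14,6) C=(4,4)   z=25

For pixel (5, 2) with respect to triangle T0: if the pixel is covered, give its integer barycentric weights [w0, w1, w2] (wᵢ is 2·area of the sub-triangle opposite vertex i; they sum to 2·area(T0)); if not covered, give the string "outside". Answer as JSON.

T0:
  2·area = 10
  edge (9, 4)→(14, 6): d=(5,2) right/bottom  bias=-1
  edge (14, 6)→(4, 4): d=(-10,-2) top-left  bias=+0
  edge (4, 4)→(9, 4): d=(5,0) top-left  bias=+0
    (4,2)@(9, 5): e=[5,0,5] → X  [on edge]
    (5,2)@(11, 5): e=[1,4,5] → X
    (6,2)@(13, 5): e=[-3,8,5] → .
    (4,3)@(9, 7): e=[15,-20,15] → .
    (5,3)@(11, 7): e=[11,-16,15] → .
  covered (2 px):
    . . . . . . . .
    . . . . . . . .
    . . . . X X . .
    . . . . . . . .

Result: [4,5,1]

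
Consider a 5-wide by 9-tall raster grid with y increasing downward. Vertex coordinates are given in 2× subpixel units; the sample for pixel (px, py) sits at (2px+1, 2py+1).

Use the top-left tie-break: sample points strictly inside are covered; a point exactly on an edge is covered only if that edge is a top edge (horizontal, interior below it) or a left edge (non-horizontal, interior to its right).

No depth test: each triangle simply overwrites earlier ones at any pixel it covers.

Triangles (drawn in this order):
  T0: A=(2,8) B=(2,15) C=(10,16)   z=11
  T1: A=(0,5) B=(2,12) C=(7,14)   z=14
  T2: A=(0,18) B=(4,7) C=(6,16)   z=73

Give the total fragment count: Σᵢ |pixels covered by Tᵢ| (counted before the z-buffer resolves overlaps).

T0:
  2·area = 56  (B↔C swapped to make it positive)
  edge (2, 8)→(10, 16): d=(8,8) right/bottom  bias=-1
  edge (10, 16)→(2, 15): d=(-8,-1) top-left  bias=+0
  edge (2, 15)→(2, 8): d=(0,-7) top-left  bias=+0
    (0,3)@(1, 7): e=[0,63,-7] → .  [on edge]
    (1,4)@(3, 9): e=[0,49,7] → .  [on edge]
    (1,5)@(3, 11): e=[16,33,7] → X
    (2,5)@(5, 11): e=[0,35,21] → .  [on edge]
    (1,6)@(3, 13): e=[32,17,7] → X
    (2,6)@(5, 13): e=[16,19,21] → X
    (3,6)@(7, 13): e=[0,21,35] → .  [on edge]
    (1,7)@(3, 15): e=[48,1,7] → X
    (3,7)@(7, 15): e=[16,5,35] → X
    (4,7)@(9, 15): e=[0,7,49] → .  [on edge]
    (1,8)@(3, 17): e=[64,-15,7] → .
    (2,8)@(5, 17): e=[48,-13,21] → .
  covered (6 px):
    . . . . .
    . . . . .
    . . . . .
    . . . . .
    . . . . .
    . X . . .
    . X X . .
    . X X X .
    . . . . .
T1:
  2·area = 31  (B↔C swapped to make it positive)
  edge (0, 5)→(7, 14): d=(7,9) right/bottom  bias=-1
  edge (7, 14)→(2, 12): d=(-5,-2) top-left  bias=+0
  edge (2, 12)→(0, 5): d=(-2,-7) top-left  bias=+0
    (0,3)@(1, 7): e=[5,23,3] → X
    (1,3)@(3, 7): e=[-13,27,17] → .
    (0,4)@(1, 9): e=[19,13,-1] → .
    (1,4)@(3, 9): e=[1,17,13] → X
    (2,4)@(5, 9): e=[-17,21,27] → .
    (1,5)@(3, 11): e=[15,7,9] → X
    (2,5)@(5, 11): e=[-3,11,23] → .
    (1,6)@(3, 13): e=[29,-3,5] → .
    (2,6)@(5, 13): e=[11,1,19] → X
    (3,6)@(7, 13): e=[-7,5,33] → .
    (2,7)@(5, 15): e=[25,-9,15] → .
  covered (4 px):
    . . . . .
    . . . . .
    . . . . .
    X . . . .
    . X . . .
    . X . . .
    . . X . .
    . . . . .
    . . . . .
T2:
  2·area = 58
  edge (0, 18)→(4, 7): d=(4,-11) top-left  bias=+0
  edge (4, 7)→(6, 16): d=(2,9) right/bottom  bias=-1
  edge (6, 16)→(0, 18): d=(-6,2) right/bottom  bias=-1
    (1,5)@(3, 11): e=[5,17,36] → X
    (2,5)@(5, 11): e=[27,-1,32] → .
    (1,6)@(3, 13): e=[13,21,24] → X
    (2,6)@(5, 13): e=[35,3,20] → X
    (3,6)@(7, 13): e=[57,-15,16] → .
    (1,7)@(3, 15): e=[21,25,12] → X
    (3,7)@(7, 15): e=[65,-11,4] → .
    (4,7)@(9, 15): e=[87,-29,0] → .  [on edge]
    (0,8)@(1, 17): e=[7,47,4] → X
    (1,8)@(3, 17): e=[29,29,0] → .  [on edge]
    (2,8)@(5, 17): e=[51,11,-4] → .
  covered (6 px):
    . . . . .
    . . . . .
    . . . . .
    . . . . .
    . . . . .
    . X . . .
    . X X . .
    . X X . .
    X . . . .

Final: 16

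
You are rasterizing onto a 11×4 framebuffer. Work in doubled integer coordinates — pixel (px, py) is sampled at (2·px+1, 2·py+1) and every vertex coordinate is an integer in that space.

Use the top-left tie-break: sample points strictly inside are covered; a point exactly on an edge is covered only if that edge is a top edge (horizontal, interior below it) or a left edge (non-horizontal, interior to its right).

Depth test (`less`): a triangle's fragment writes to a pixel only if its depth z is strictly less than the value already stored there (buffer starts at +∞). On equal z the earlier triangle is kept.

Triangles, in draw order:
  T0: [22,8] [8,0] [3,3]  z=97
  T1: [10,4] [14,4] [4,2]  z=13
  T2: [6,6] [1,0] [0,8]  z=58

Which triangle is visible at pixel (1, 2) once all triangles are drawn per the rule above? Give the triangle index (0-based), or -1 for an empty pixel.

T0:
  2·area = 82  (B↔C swapped to make it positive)
  edge (22, 8)→(3, 3): d=(-19,-5) top-left  bias=+0
  edge (3, 3)→(8, 0): d=(5,-3) top-left  bias=+0
  edge (8, 0)→(22, 8): d=(14,8) right/bottom  bias=-1
    (3,0)@(7, 1): e=[58,2,22] → █
    (4,0)@(9, 1): e=[68,8,6] → █
    (5,0)@(11, 1): e=[78,14,-10] → ·
    (1,1)@(3, 3): e=[0,0,82] → █  [on edge]
    (2,1)@(5, 3): e=[10,6,66] → █
    (5,1)@(11, 3): e=[40,24,18] → █
    (6,1)@(13, 3): e=[50,30,2] → █
    (7,1)@(15, 3): e=[60,36,-14] → ·
    (1,2)@(3, 5): e=[-38,10,110] → ·
    (2,2)@(5, 5): e=[-28,16,94] → ·
    (3,2)@(7, 5): e=[-18,22,78] → ·
    (4,2)@(9, 5): e=[-8,28,62] → ·
  covered (12 px):
    · · · █ █ · · · · · ·
    · █ █ █ █ █ █ · · · ·
    · · · · · █ █ █ · · ·
    · · · · · · · · · █ ·
T1:
  2·area = 8  (B↔C swapped to make it positive)
  edge (10, 4)→(4, 2): d=(-6,-2) top-left  bias=+0
  edge (4, 2)→(14, 4): d=(10,2) right/bottom  bias=-1
  edge (14, 4)→(10, 4): d=(-4,0) right/bottom  bias=-1
    (0,0)@(1, 1): e=[0,-4,12] → ·  [on edge]
    (3,1)@(7, 3): e=[0,4,4] → █  [on edge]
    (4,1)@(9, 3): e=[4,0,4] → ·  [on edge]
    (3,2)@(7, 5): e=[-12,24,-4] → ·
    (6,2)@(13, 5): e=[0,12,-4] → ·  [on edge]
    (9,2)@(19, 5): e=[12,0,-4] → ·  [on edge]
    (9,3)@(19, 7): e=[0,20,-12] → ·  [on edge]
  covered (1 px):
    · · · · · · · · · · ·
    · · · █ · · · · · · ·
    · · · · · · · · · · ·
    · · · · · · · · · · ·
T2:
  2·area = 46  (B↔C swapped to make it positive)
  edge (6, 6)→(0, 8): d=(-6,2) right/bottom  bias=-1
  edge (0, 8)→(1, 0): d=(1,-8) top-left  bias=+0
  edge (1, 0)→(6, 6): d=(5,6) right/bottom  bias=-1
    (0,0)@(1, 1): e=[40,1,5] → █
    (1,0)@(3, 1): e=[36,17,-7] → ·
    (10,0)@(21, 1): e=[0,161,-115] → ·  [on edge]
    (0,1)@(1, 3): e=[28,3,15] → █
    (1,1)@(3, 3): e=[24,19,3] → █
    (2,1)@(5, 3): e=[20,35,-9] → ·
    (7,1)@(15, 3): e=[0,115,-69] → ·  [on edge]
    (0,2)@(1, 5): e=[16,5,25] → █
    (2,2)@(5, 5): e=[8,37,1] → █
    (3,2)@(7, 5): e=[4,53,-11] → ·
    (4,2)@(9, 5): e=[0,69,-23] → ·  [on edge]
    (0,3)@(1, 7): e=[4,7,35] → █
    (1,3)@(3, 7): e=[0,23,23] → ·  [on edge]
  covered (7 px):
    █ · · · · · · · · · ·
    █ █ · · · · · · · · ·
    █ █ █ · · · · · · · ·
    █ · · · · · · · · · ·

Z-buffer (winner per pixel, '.' = empty):
  2 . . 0 0 . . . . . .
  2 2 0 1 0 0 0 . . . .
  2 2 2 . . 0 0 0 . . .
  2 . . . . . . . . 0 .

Result: 2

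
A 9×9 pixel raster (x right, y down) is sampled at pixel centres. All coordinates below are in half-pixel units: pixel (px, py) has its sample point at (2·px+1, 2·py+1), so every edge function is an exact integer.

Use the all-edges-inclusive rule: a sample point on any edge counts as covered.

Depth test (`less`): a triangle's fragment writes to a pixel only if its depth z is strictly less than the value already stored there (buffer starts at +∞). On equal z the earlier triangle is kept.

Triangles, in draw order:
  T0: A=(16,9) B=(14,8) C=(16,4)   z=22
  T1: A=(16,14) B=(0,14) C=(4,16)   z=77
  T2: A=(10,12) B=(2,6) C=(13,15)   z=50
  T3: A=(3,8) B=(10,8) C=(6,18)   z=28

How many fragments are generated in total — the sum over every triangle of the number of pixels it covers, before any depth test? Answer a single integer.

T0:
  2·area = 10
  edge (16, 9)→(14, 8): d=(-2,-1) inclusive
  edge (14, 8)→(16, 4): d=(2,-4) inclusive
  edge (16, 4)→(16, 9): d=(0,5) inclusive
    (7,3)@(15, 7): e=[3,2,5] → X
    (8,3)@(17, 7): e=[5,10,-5] → .
    (7,4)@(15, 9): e=[-1,6,5] → .
  covered (1 px):
    . . . . . . . . .
    . . . . . . . . .
    . . . . . . . . .
    . . . . . . . X .
    . . . . . . . . .
    . . . . . . . . .
    . . . . . . . . .
    . . . . . . . . .
    . . . . . . . . .
T1:
  2·area = 32  (B↔C swapped to make it positive)
  edge (16, 14)→(4, 16): d=(-12,2) inclusive
  edge (4, 16)→(0, 14): d=(-4,-2) inclusive
  edge (0, 14)→(16, 14): d=(16,0) inclusive
    (1,7)@(3, 15): e=[14,2,16] → X
    (2,7)@(5, 15): e=[10,6,16] → X
    (3,7)@(7, 15): e=[6,10,16] → X
    (4,7)@(9, 15): e=[2,14,16] → X
    (5,7)@(11, 15): e=[-2,18,16] → .
    (1,8)@(3, 17): e=[-10,-6,48] → .
    (2,8)@(5, 17): e=[-14,-2,48] → .
    (3,8)@(7, 17): e=[-18,2,48] → .
    (4,8)@(9, 17): e=[-22,6,48] → .
  covered (4 px):
    . . . . . . . . .
    . . . . . . . . .
    . . . . . . . . .
    . . . . . . . . .
    . . . . . . . . .
    . . . . . . . . .
    . . . . . . . . .
    . X X X X . . . .
    . . . . . . . . .
T2:
  2·area = 6  (B↔C swapped to make it positive)
  edge (10, 12)→(13, 15): d=(3,3) inclusive
  edge (13, 15)→(2, 6): d=(-11,-9) inclusive
  edge (2, 6)→(10, 12): d=(8,6) inclusive
    (0,1)@(1, 3): e=[0,24,-18] → .  [on edge]
    (1,2)@(3, 5): e=[0,20,-14] → .  [on edge]
    (2,3)@(5, 7): e=[0,16,-10] → .  [on edge]
    (3,4)@(7, 9): e=[0,12,-6] → .  [on edge]
    (4,5)@(9, 11): e=[0,8,-2] → .  [on edge]
    (5,6)@(11, 13): e=[0,4,2] → X  [on edge]
    (6,6)@(13, 13): e=[-6,22,-10] → .
    (5,7)@(11, 15): e=[6,-18,18] → .
    (6,7)@(13, 15): e=[0,0,6] → X  [on edge]
    (7,7)@(15, 15): e=[-6,18,-6] → .
    (6,8)@(13, 17): e=[6,-22,22] → .
    (7,8)@(15, 17): e=[0,-4,10] → .  [on edge]
  covered (2 px):
    . . . . . . . . .
    . . . . . . . . .
    . . . . . . . . .
    . . . . . . . . .
    . . . . . . . . .
    . . . . . . . . .
    . . . . . X . . .
    . . . . . . X . .
    . . . . . . . . .
T3:
  2·area = 70
  edge (3, 8)→(10, 8): d=(7,0) inclusive
  edge (10, 8)→(6, 18): d=(-4,10) inclusive
  edge (6, 18)→(3, 8): d=(-3,-10) inclusive
    (2,4)@(5, 9): e=[7,46,17] → X
    (3,4)@(7, 9): e=[7,26,37] → X
    (4,4)@(9, 9): e=[7,6,57] → X
    (5,4)@(11, 9): e=[7,-14,77] → .
    (2,5)@(5, 11): e=[21,38,11] → X
    (4,5)@(9, 11): e=[21,-2,51] → .
    (2,6)@(5, 13): e=[35,30,5] → X
    (4,6)@(9, 13): e=[35,-10,45] → .
    (2,7)@(5, 15): e=[49,22,-1] → .
    (3,7)@(7, 15): e=[49,2,19] → X
    (4,7)@(9, 15): e=[49,-18,39] → .
    (3,8)@(7, 17): e=[63,-6,13] → .
  covered (8 px):
    . . . . . . . . .
    . . . . . . . . .
    . . . . . . . . .
    . . . . . . . . .
    . . X X X . . . .
    . . X X . . . . .
    . . X X . . . . .
    . . . X . . . . .
    . . . . . . . . .

Result: 15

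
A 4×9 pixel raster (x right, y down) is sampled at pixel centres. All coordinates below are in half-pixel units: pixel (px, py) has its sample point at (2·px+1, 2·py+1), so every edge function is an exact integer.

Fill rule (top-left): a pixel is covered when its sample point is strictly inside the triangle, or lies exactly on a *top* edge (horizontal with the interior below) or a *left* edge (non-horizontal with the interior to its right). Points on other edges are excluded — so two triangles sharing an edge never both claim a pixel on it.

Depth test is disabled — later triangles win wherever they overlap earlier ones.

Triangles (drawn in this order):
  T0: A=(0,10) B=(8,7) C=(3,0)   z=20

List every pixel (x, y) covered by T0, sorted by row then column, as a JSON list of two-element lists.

T0:
  2·area = 71  (B↔C swapped to make it positive)
  edge (0, 10)→(3, 0): d=(3,-10) top-left  bias=+0
  edge (3, 0)→(8, 7): d=(5,7) right/bottom  bias=-1
  edge (8, 7)→(0, 10): d=(-8,3) right/bottom  bias=-1
    (1,0)@(3, 1): e=[3,5,63] → #
    (2,0)@(5, 1): e=[23,-9,57] → ·
    (1,1)@(3, 3): e=[9,15,47] → #
    (2,1)@(5, 3): e=[29,1,41] → #
    (3,1)@(7, 3): e=[49,-13,35] → ·
    (1,2)@(3, 5): e=[15,25,31] → #
    (3,2)@(7, 5): e=[55,-3,19] → ·
    (0,3)@(1, 7): e=[1,49,21] → #
    (3,3)@(7, 7): e=[61,7,3] → #
    (0,4)@(1, 9): e=[7,59,5] → #
    (1,4)@(3, 9): e=[27,45,-1] → ·
    (2,4)@(5, 9): e=[47,31,-7] → ·
  covered (10 px):
    · # · ·
    · # # ·
    · # # ·
    # # # #
    # · · ·
    · · · ·
    · · · ·
    · · · ·
    · · · ·

Result: [[1,0],[1,1],[2,1],[1,2],[2,2],[0,3],[1,3],[2,3],[3,3],[0,4]]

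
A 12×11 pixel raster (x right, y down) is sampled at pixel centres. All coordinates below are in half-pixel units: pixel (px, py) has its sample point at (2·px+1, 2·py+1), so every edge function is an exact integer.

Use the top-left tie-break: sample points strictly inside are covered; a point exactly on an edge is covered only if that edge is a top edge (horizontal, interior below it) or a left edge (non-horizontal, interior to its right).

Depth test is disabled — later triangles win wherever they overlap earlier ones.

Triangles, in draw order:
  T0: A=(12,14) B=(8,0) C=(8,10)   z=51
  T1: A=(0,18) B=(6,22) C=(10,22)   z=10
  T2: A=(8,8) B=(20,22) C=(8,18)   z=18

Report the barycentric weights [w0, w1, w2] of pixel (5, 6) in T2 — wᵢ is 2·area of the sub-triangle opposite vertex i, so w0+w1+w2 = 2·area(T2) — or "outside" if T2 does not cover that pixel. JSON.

T0:
  2·area = 40  (B↔C swapped to make it positive)
  edge (12, 14)→(8, 10): d=(-4,-4) top-left  bias=+0
  edge (8, 10)→(8, 0): d=(0,-10) top-left  bias=+0
  edge (8, 0)→(12, 14): d=(4,14) right/bottom  bias=-1
    (0,1)@(1, 3): e=[0,-70,110] → ·  [on edge]
    (1,2)@(3, 5): e=[0,-50,90] → ·  [on edge]
    (4,2)@(9, 5): e=[24,10,6] → █
    (5,2)@(11, 5): e=[32,30,-22] → ·
    (2,3)@(5, 7): e=[0,-30,70] → ·  [on edge]
    (4,3)@(9, 7): e=[16,10,14] → █
    (5,3)@(11, 7): e=[24,30,-14] → ·
    (3,4)@(7, 9): e=[0,-10,50] → ·  [on edge]
    (4,4)@(9, 9): e=[8,10,22] → █
    (5,4)@(11, 9): e=[16,30,-6] → ·
    (4,5)@(9, 11): e=[0,10,30] → █  [on edge]
    (5,5)@(11, 11): e=[8,30,2] → █
    (5,6)@(11, 13): e=[0,30,10] → █  [on edge]
    (6,7)@(13, 15): e=[0,50,-10] → ·  [on edge]
    (7,8)@(15, 17): e=[0,70,-30] → ·  [on edge]
    (8,9)@(17, 19): e=[0,90,-50] → ·  [on edge]
    (9,10)@(19, 21): e=[0,110,-70] → ·  [on edge]
  covered (6 px):
    · · · · · · · · · · · ·
    · · · · · · · · · · · ·
    · · · · █ · · · · · · ·
    · · · · █ · · · · · · ·
    · · · · █ · · · · · · ·
    · · · · █ █ · · · · · ·
    · · · · · █ · · · · · ·
    · · · · · · · · · · · ·
    · · · · · · · · · · · ·
    · · · · · · · · · · · ·
    · · · · · · · · · · · ·
T1:
  2·area = 16  (B↔C swapped to make it positive)
  edge (0, 18)→(10, 22): d=(10,4) right/bottom  bias=-1
  edge (10, 22)→(6, 22): d=(-4,0) right/bottom  bias=-1
  edge (6, 22)→(0, 18): d=(-6,-4) top-left  bias=+0
    (2,10)@(5, 21): e=[10,4,2] → █
    (3,10)@(7, 21): e=[2,4,10] → █
    (4,10)@(9, 21): e=[-6,4,18] → ·
  covered (2 px):
    · · · · · · · · · · · ·
    · · · · · · · · · · · ·
    · · · · · · · · · · · ·
    · · · · · · · · · · · ·
    · · · · · · · · · · · ·
    · · · · · · · · · · · ·
    · · · · · · · · · · · ·
    · · · · · · · · · · · ·
    · · · · · · · · · · · ·
    · · · · · · · · · · · ·
    · · █ █ · · · · · · · ·
T2:
  2·area = 120
  edge (8, 8)→(20, 22): d=(12,14) right/bottom  bias=-1
  edge (20, 22)→(8, 18): d=(-12,-4) top-left  bias=+0
  edge (8, 18)→(8, 8): d=(0,-10) top-left  bias=+0
    (4,5)@(9, 11): e=[22,88,10] → █
    (5,5)@(11, 11): e=[-6,96,30] → ·
    (4,6)@(9, 13): e=[46,64,10] → █
    (5,6)@(11, 13): e=[18,72,30] → █
    (6,6)@(13, 13): e=[-10,80,50] → ·
    (4,7)@(9, 15): e=[70,40,10] → █
    (6,7)@(13, 15): e=[14,56,50] → █
    (7,7)@(15, 15): e=[-14,64,70] → ·
    (2,8)@(5, 17): e=[150,0,-30] → ·  [on edge]
    (4,8)@(9, 17): e=[94,16,10] → █
    (7,8)@(15, 17): e=[10,40,70] → █
    (8,8)@(17, 17): e=[-18,48,90] → ·
    (5,9)@(11, 19): e=[90,0,30] → █  [on edge]
    (8,10)@(17, 21): e=[30,0,90] → █  [on edge]
  covered (16 px):
    · · · · · · · · · · · ·
    · · · · · · · · · · · ·
    · · · · · · · · · · · ·
    · · · · · · · · · · · ·
    · · · · · · · · · · · ·
    · · · · █ · · · · · · ·
    · · · · █ █ · · · · · ·
    · · · · █ █ █ · · · · ·
    · · · · █ █ █ █ · · · ·
    · · · · · █ █ █ █ · · ·
    · · · · · · · · █ █ · ·

Result: [72,30,18]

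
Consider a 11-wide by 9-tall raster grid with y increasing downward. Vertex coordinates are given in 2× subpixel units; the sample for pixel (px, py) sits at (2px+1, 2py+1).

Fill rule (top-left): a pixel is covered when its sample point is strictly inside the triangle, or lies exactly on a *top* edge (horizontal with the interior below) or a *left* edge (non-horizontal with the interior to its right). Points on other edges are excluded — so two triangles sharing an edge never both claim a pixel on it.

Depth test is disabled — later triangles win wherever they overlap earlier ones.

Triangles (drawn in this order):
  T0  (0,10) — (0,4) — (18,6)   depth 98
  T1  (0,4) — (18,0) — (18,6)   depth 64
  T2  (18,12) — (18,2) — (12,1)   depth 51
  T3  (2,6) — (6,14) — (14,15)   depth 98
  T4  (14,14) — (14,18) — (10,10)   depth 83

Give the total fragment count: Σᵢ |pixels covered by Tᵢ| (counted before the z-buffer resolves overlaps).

T0:
  2·area = 108
  edge (0, 10)→(0, 4): d=(0,-6) top-left  bias=+0
  edge (0, 4)→(18, 6): d=(18,2) right/bottom  bias=-1
  edge (18, 6)→(0, 10): d=(-18,4) right/bottom  bias=-1
    (0,2)@(1, 5): e=[6,16,86] → #
    (1,2)@(3, 5): e=[18,12,78] → #
    (2,2)@(5, 5): e=[30,8,70] → #
    (3,2)@(7, 5): e=[42,4,62] → #
    (4,2)@(9, 5): e=[54,0,54] → ·  [on edge]
    (0,3)@(1, 7): e=[6,52,50] → #
    (4,3)@(9, 7): e=[54,36,18] → #
    (5,3)@(11, 7): e=[66,32,10] → #
    (6,3)@(13, 7): e=[78,28,2] → #
    (7,3)@(15, 7): e=[90,24,-6] → ·
    (0,4)@(1, 9): e=[6,88,14] → #
    (2,4)@(5, 9): e=[30,80,-2] → ·
  covered (13 px):
    · · · · · · · · · · ·
    · · · · · · · · · · ·
    # # # # · · · · · · ·
    # # # # # # # · · · ·
    # # · · · · · · · · ·
    · · · · · · · · · · ·
    · · · · · · · · · · ·
    · · · · · · · · · · ·
    · · · · · · · · · · ·
T1:
  2·area = 108
  edge (0, 4)→(18, 0): d=(18,-4) top-left  bias=+0
  edge (18, 0)→(18, 6): d=(0,6) right/bottom  bias=-1
  edge (18, 6)→(0, 4): d=(-18,-2) top-left  bias=+0
    (7,0)@(15, 1): e=[6,18,84] → #
    (8,0)@(17, 1): e=[14,6,88] → #
    (9,0)@(19, 1): e=[22,-6,92] → ·
    (2,1)@(5, 3): e=[2,78,28] → #
    (3,1)@(7, 3): e=[10,66,32] → #
    (4,1)@(9, 3): e=[18,54,36] → #
    (5,1)@(11, 3): e=[26,42,40] → #
    (6,1)@(13, 3): e=[34,30,44] → #
    (9,1)@(19, 3): e=[58,-6,56] → ·
    (2,2)@(5, 5): e=[38,78,-8] → ·
    (3,2)@(7, 5): e=[46,66,-4] → ·
    (4,2)@(9, 5): e=[54,54,0] → #  [on edge]
  covered (14 px):
    · · · · · · · # # · ·
    · · # # # # # # # · ·
    · · · · # # # # # · ·
    · · · · · · · · · · ·
    · · · · · · · · · · ·
    · · · · · · · · · · ·
    · · · · · · · · · · ·
    · · · · · · · · · · ·
    · · · · · · · · · · ·
T2:
  2·area = 60  (B↔C swapped to make it positive)
  edge (18, 12)→(12, 1): d=(-6,-11) top-left  bias=+0
  edge (12, 1)→(18, 2): d=(6,1) right/bottom  bias=-1
  edge (18, 2)→(18, 12): d=(0,10) right/bottom  bias=-1
    (7,1)@(15, 3): e=[21,9,30] → #
    (8,1)@(17, 3): e=[43,7,10] → #
    (9,1)@(19, 3): e=[65,5,-10] → ·
    (7,2)@(15, 5): e=[9,21,30] → #
    (9,2)@(19, 5): e=[53,17,-10] → ·
    (7,3)@(15, 7): e=[-3,33,30] → ·
    (8,3)@(17, 7): e=[19,31,10] → #
    (9,3)@(19, 7): e=[41,29,-10] → ·
    (8,4)@(17, 9): e=[7,43,10] → #
    (9,4)@(19, 9): e=[29,41,-10] → ·
    (8,5)@(17, 11): e=[-5,55,10] → ·
  covered (6 px):
    · · · · · · · · · · ·
    · · · · · · · # # · ·
    · · · · · · · # # · ·
    · · · · · · · · # · ·
    · · · · · · · · # · ·
    · · · · · · · · · · ·
    · · · · · · · · · · ·
    · · · · · · · · · · ·
    · · · · · · · · · · ·
T3:
  2·area = 60  (B↔C swapped to make it positive)
  edge (2, 6)→(14, 15): d=(12,9) right/bottom  bias=-1
  edge (14, 15)→(6, 14): d=(-8,-1) top-left  bias=+0
  edge (6, 14)→(2, 6): d=(-4,-8) top-left  bias=+0
    (1,3)@(3, 7): e=[3,53,4] → #
    (2,3)@(5, 7): e=[-15,55,20] → ·
    (1,4)@(3, 9): e=[27,37,-4] → ·
    (2,4)@(5, 9): e=[9,39,12] → #
    (3,4)@(7, 9): e=[-9,41,28] → ·
    (2,5)@(5, 11): e=[33,23,4] → #
    (3,5)@(7, 11): e=[15,25,20] → #
    (4,5)@(9, 11): e=[-3,27,36] → ·
    (2,6)@(5, 13): e=[57,7,-4] → ·
    (3,6)@(7, 13): e=[39,9,12] → #
    (4,6)@(9, 13): e=[21,11,28] → #
    (5,6)@(11, 13): e=[3,13,44] → #
  covered (7 px):
    · · · · · · · · · · ·
    · · · · · · · · · · ·
    · · · · · · · · · · ·
    · # · · · · · · · · ·
    · · # · · · · · · · ·
    · · # # · · · · · · ·
    · · · # # # · · · · ·
    · · · · · · · · · · ·
    · · · · · · · · · · ·
T4:
  2·area = 16
  edge (14, 14)→(14, 18): d=(0,4) right/bottom  bias=-1
  edge (14, 18)→(10, 10): d=(-4,-8) top-left  bias=+0
  edge (10, 10)→(14, 14): d=(4,4) right/bottom  bias=-1
    (0,0)@(1, 1): e=[52,-36,0] → ·  [on edge]
    (1,1)@(3, 3): e=[44,-28,0] → ·  [on edge]
    (2,2)@(5, 5): e=[36,-20,0] → ·  [on edge]
    (3,3)@(7, 7): e=[28,-12,0] → ·  [on edge]
    (4,4)@(9, 9): e=[20,-4,0] → ·  [on edge]
    (5,5)@(11, 11): e=[12,4,0] → ·  [on edge]
    (6,6)@(13, 13): e=[4,12,0] → ·  [on edge]
    (6,7)@(13, 15): e=[4,4,8] → #
    (7,7)@(15, 15): e=[-4,20,0] → ·  [on edge]
    (6,8)@(13, 17): e=[4,-4,16] → ·
    (8,8)@(17, 17): e=[-12,28,0] → ·  [on edge]
  covered (1 px):
    · · · · · · · · · · ·
    · · · · · · · · · · ·
    · · · · · · · · · · ·
    · · · · · · · · · · ·
    · · · · · · · · · · ·
    · · · · · · · · · · ·
    · · · · · · · · · · ·
    · · · · · · # · · · ·
    · · · · · · · · · · ·

Result: 41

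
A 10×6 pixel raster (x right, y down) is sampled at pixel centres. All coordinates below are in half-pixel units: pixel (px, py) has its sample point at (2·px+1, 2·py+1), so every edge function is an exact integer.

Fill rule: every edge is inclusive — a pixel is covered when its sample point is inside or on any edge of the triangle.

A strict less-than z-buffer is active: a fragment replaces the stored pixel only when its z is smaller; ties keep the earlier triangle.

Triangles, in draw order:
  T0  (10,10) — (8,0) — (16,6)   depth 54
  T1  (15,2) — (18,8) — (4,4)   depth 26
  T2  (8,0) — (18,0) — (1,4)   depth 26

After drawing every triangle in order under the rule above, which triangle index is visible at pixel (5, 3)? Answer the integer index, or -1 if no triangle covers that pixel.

T0:
  2·area = 68
  edge (10, 10)→(8, 0): d=(-2,-10) inclusive
  edge (8, 0)→(16, 6): d=(8,6) inclusive
  edge (16, 6)→(10, 10): d=(-6,4) inclusive
    (4,0)@(9, 1): e=[8,2,58] → #
    (5,0)@(11, 1): e=[28,-10,50] → ·
    (4,1)@(9, 3): e=[4,18,46] → #
    (5,1)@(11, 3): e=[24,6,38] → #
    (6,1)@(13, 3): e=[44,-6,30] → ·
    (4,2)@(9, 5): e=[0,34,34] → #  [on edge]
    (6,2)@(13, 5): e=[40,10,18] → #
    (7,2)@(15, 5): e=[60,-2,10] → ·
    (4,3)@(9, 7): e=[-4,50,22] → ·
    (5,3)@(11, 7): e=[16,38,14] → #
    (7,3)@(15, 7): e=[56,14,-2] → ·
    (5,4)@(11, 9): e=[12,54,2] → #
  covered (9 px):
    · · · · # · · · · ·
    · · · · # # · · · ·
    · · · · # # # · · ·
    · · · · · # # · · ·
    · · · · · # · · · ·
    · · · · · · · · · ·
T1:
  2·area = 72
  edge (15, 2)→(18, 8): d=(3,6) inclusive
  edge (18, 8)→(4, 4): d=(-14,-4) inclusive
  edge (4, 4)→(15, 2): d=(11,-2) inclusive
    (5,1)@(11, 3): e=[27,42,3] → #
    (6,1)@(13, 3): e=[15,50,7] → #
    (7,1)@(15, 3): e=[3,58,11] → #
    (8,1)@(17, 3): e=[-9,66,15] → ·
    (4,2)@(9, 5): e=[45,6,21] → #
    (8,2)@(17, 5): e=[-3,38,37] → ·
    (4,3)@(9, 7): e=[51,-22,43] → ·
    (5,3)@(11, 7): e=[39,-14,47] → ·
    (6,3)@(13, 7): e=[27,-6,51] → ·
    (7,3)@(15, 7): e=[15,2,55] → #
    (8,3)@(17, 7): e=[3,10,59] → #
    (9,3)@(19, 7): e=[-9,18,63] → ·
  covered (9 px):
    · · · · · · · · · ·
    · · · · · # # # · ·
    · · · · # # # # · ·
    · · · · · · · # # ·
    · · · · · · · · · ·
    · · · · · · · · · ·
T2:
  2·area = 40
  edge (8, 0)→(18, 0): d=(10,0) inclusive
  edge (18, 0)→(1, 4): d=(-17,4) inclusive
  edge (1, 4)→(8, 0): d=(7,-4) inclusive
    (3,0)@(7, 1): e=[10,27,3] → #
    (4,0)@(9, 1): e=[10,19,11] → #
    (5,0)@(11, 1): e=[10,11,19] → #
    (6,0)@(13, 1): e=[10,3,27] → #
    (7,0)@(15, 1): e=[10,-5,35] → ·
    (1,1)@(3, 3): e=[30,9,1] → #
    (2,1)@(5, 3): e=[30,1,9] → #
    (3,1)@(7, 3): e=[30,-7,17] → ·
    (4,1)@(9, 3): e=[30,-15,25] → ·
    (5,1)@(11, 3): e=[30,-23,33] → ·
    (6,1)@(13, 3): e=[30,-31,41] → ·
    (1,2)@(3, 5): e=[50,-25,15] → ·
  covered (6 px):
    · · · # # # # · · ·
    · # # · · · · · · ·
    · · · · · · · · · ·
    · · · · · · · · · ·
    · · · · · · · · · ·
    · · · · · · · · · ·

Z-buffer (winner per pixel, '.' = empty):
  . . . 2 2 2 2 . . .
  . 2 2 . 0 1 1 1 . .
  . . . . 1 1 1 1 . .
  . . . . . 0 0 1 1 .
  . . . . . 0 . . . .
  . . . . . . . . . .

Final: 0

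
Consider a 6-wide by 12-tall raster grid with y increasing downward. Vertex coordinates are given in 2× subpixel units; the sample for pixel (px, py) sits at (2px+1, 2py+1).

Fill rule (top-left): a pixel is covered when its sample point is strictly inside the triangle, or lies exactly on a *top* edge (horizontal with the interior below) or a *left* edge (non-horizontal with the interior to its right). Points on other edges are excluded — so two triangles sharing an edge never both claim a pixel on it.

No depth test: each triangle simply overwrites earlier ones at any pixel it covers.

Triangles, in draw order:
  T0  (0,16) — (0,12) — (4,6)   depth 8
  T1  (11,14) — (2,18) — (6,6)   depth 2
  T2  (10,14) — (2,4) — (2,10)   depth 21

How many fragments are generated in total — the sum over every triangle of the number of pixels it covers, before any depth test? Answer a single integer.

T0:
  2·area = 16
  edge (0, 16)→(0, 12): d=(0,-4) top-left  bias=+0
  edge (0, 12)→(4, 6): d=(4,-6) top-left  bias=+0
  edge (4, 6)→(0, 16): d=(-4,10) right/bottom  bias=-1
    (0,5)@(1, 11): e=[4,2,10] → X
    (1,5)@(3, 11): e=[12,14,-10] → .
    (0,6)@(1, 13): e=[4,10,2] → X
    (1,6)@(3, 13): e=[12,22,-18] → .
    (0,7)@(1, 15): e=[4,18,-6] → .
  covered (2 px):
    . . . . . .
    . . . . . .
    . . . . . .
    . . . . . .
    . . . . . .
    X . . . . .
    X . . . . .
    . . . . . .
    . . . . . .
    . . . . . .
    . . . . . .
    . . . . . .
T1:
  2·area = 92
  edge (11, 14)→(2, 18): d=(-9,4) right/bottom  bias=-1
  edge (2, 18)→(6, 6): d=(4,-12) top-left  bias=+0
  edge (6, 6)→(11, 14): d=(5,8) right/bottom  bias=-1
    (3,1)@(7, 3): e=[115,0,-23] → .  [on edge]
    (2,4)@(5, 9): e=[69,0,23] → X  [on edge]
    (3,4)@(7, 9): e=[61,24,7] → X
    (4,4)@(9, 9): e=[53,48,-9] → .
    (2,5)@(5, 11): e=[51,8,33] → X
    (4,5)@(9, 11): e=[35,56,1] → X
    (5,5)@(11, 11): e=[27,80,-15] → .
    (2,6)@(5, 13): e=[33,16,43] → X
    (5,6)@(11, 13): e=[9,88,-5] → .
    (1,7)@(3, 15): e=[23,0,69] → X  [on edge]
    (4,7)@(9, 15): e=[-1,72,21] → .
    (1,8)@(3, 17): e=[5,8,79] → X
    (0,10)@(1, 21): e=[-23,0,115] → .  [on edge]
  covered (12 px):
    . . . . . .
    . . . . . .
    . . . . . .
    . . . . . .
    . . X X . .
    . . X X X .
    . . X X X .
    . X X X . .
    . X . . . .
    . . . . . .
    . . . . . .
    . . . . . .
T2:
  2·area = 48  (B↔C swapped to make it positive)
  edge (10, 14)→(2, 10): d=(-8,-4) top-left  bias=+0
  edge (2, 10)→(2, 4): d=(0,-6) top-left  bias=+0
  edge (2, 4)→(10, 14): d=(8,10) right/bottom  bias=-1
    (1,3)@(3, 7): e=[28,6,14] → X
    (2,3)@(5, 7): e=[36,18,-6] → .
    (1,4)@(3, 9): e=[12,6,30] → X
    (2,4)@(5, 9): e=[20,18,10] → X
    (3,4)@(7, 9): e=[28,30,-10] → .
    (1,5)@(3, 11): e=[-4,6,46] → .
    (2,5)@(5, 11): e=[4,18,26] → X
    (3,5)@(7, 11): e=[12,30,6] → X
    (4,5)@(9, 11): e=[20,42,-14] → .
    (2,6)@(5, 13): e=[-12,18,42] → .
    (3,6)@(7, 13): e=[-4,30,22] → .
    (4,6)@(9, 13): e=[4,42,2] → X
  covered (6 px):
    . . . . . .
    . . . . . .
    . . . . . .
    . X . . . .
    . X X . . .
    . . X X . .
    . . . . X .
    . . . . . .
    . . . . . .
    . . . . . .
    . . . . . .
    . . . . . .

Result: 20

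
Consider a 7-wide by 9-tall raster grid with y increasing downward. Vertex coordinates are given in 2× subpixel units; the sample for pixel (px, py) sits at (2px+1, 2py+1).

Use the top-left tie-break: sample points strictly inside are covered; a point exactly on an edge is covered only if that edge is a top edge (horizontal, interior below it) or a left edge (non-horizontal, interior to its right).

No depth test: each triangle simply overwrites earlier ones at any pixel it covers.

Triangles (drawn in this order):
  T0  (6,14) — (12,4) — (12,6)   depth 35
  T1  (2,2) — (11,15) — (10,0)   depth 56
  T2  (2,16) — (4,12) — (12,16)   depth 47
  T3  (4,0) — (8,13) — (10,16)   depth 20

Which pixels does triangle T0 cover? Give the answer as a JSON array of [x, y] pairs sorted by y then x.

T0:
  2·area = 12
  edge (6, 14)→(12, 4): d=(6,-10) top-left  bias=+0
  edge (12, 4)→(12, 6): d=(0,2) right/bottom  bias=-1
  edge (12, 6)→(6, 14): d=(-6,8) right/bottom  bias=-1
    (5,3)@(11, 7): e=[8,2,2] → █
    (6,3)@(13, 7): e=[28,-2,-14] → ·
    (4,4)@(9, 9): e=[0,6,6] → █  [on edge]
    (5,4)@(11, 9): e=[20,2,-10] → ·
    (4,5)@(9, 11): e=[12,6,-6] → ·
  covered (2 px):
    · · · · · · ·
    · · · · · · ·
    · · · · · · ·
    · · · · · █ ·
    · · · · █ · ·
    · · · · · · ·
    · · · · · · ·
    · · · · · · ·
    · · · · · · ·
T1:
  2·area = 122  (B↔C swapped to make it positive)
  edge (2, 2)→(10, 0): d=(8,-2) top-left  bias=+0
  edge (10, 0)→(11, 15): d=(1,15) right/bottom  bias=-1
  edge (11, 15)→(2, 2): d=(-9,-13) top-left  bias=+0
    (3,0)@(7, 1): e=[2,46,74] → █
    (4,0)@(9, 1): e=[6,16,100] → █
    (5,0)@(11, 1): e=[10,-14,126] → ·
    (1,1)@(3, 3): e=[10,108,4] → █
    (2,1)@(5, 3): e=[14,78,30] → █
    (5,1)@(11, 3): e=[26,-12,108] → ·
    (1,2)@(3, 5): e=[26,110,-14] → ·
    (2,2)@(5, 5): e=[30,80,12] → █
    (5,2)@(11, 5): e=[42,-10,90] → ·
    (2,3)@(5, 7): e=[46,82,-6] → ·
    (3,3)@(7, 7): e=[50,52,20] → █
    (5,3)@(11, 7): e=[58,-8,72] → ·
    (5,7)@(11, 15): e=[122,0,0] → ·  [on edge]
  covered (14 px):
    · · · █ █ · ·
    · █ █ █ █ · ·
    · · █ █ █ · ·
    · · · █ █ · ·
    · · · █ █ · ·
    · · · · █ · ·
    · · · · · · ·
    · · · · · · ·
    · · · · · · ·
T2:
  2·area = 40
  edge (2, 16)→(4, 12): d=(2,-4) top-left  bias=+0
  edge (4, 12)→(12, 16): d=(8,4) right/bottom  bias=-1
  edge (12, 16)→(2, 16): d=(-10,0) right/bottom  bias=-1
    (2,6)@(5, 13): e=[6,4,30] → █
    (3,6)@(7, 13): e=[14,-4,30] → ·
    (1,7)@(3, 15): e=[2,28,10] → █
    (3,7)@(7, 15): e=[18,12,10] → █
    (4,7)@(9, 15): e=[26,4,10] → █
    (5,7)@(11, 15): e=[34,-4,10] → ·
    (1,8)@(3, 17): e=[6,44,-10] → ·
    (2,8)@(5, 17): e=[14,36,-10] → ·
    (3,8)@(7, 17): e=[22,28,-10] → ·
    (4,8)@(9, 17): e=[30,20,-10] → ·
  covered (5 px):
    · · · · · · ·
    · · · · · · ·
    · · · · · · ·
    · · · · · · ·
    · · · · · · ·
    · · · · · · ·
    · · █ · · · ·
    · █ █ █ █ · ·
    · · · · · · ·
T3:
  2·area = 14  (B↔C swapped to make it positive)
  edge (4, 0)→(10, 16): d=(6,16) right/bottom  bias=-1
  edge (10, 16)→(8, 13): d=(-2,-3) top-left  bias=+0
  edge (8, 13)→(4, 0): d=(-4,-13) top-left  bias=+0
    (2,1)@(5, 3): e=[2,11,1] → █
    (3,1)@(7, 3): e=[-30,17,27] → ·
    (2,2)@(5, 5): e=[14,7,-7] → ·
    (3,4)@(7, 9): e=[6,5,3] → █
    (4,4)@(9, 9): e=[-26,11,29] → ·
    (3,5)@(7, 11): e=[18,1,-5] → ·
  covered (2 px):
    · · · · · · ·
    · · █ · · · ·
    · · · · · · ·
    · · · · · · ·
    · · · █ · · ·
    · · · · · · ·
    · · · · · · ·
    · · · · · · ·
    · · · · · · ·

Result: [[5,3],[4,4]]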